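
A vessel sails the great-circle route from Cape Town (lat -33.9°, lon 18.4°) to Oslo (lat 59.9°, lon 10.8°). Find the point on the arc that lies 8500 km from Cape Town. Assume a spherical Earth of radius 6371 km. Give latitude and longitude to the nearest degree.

Write both endpoints as unit vectors p₁, p₂ with components (cos φ cos λ, cos φ sin λ, sin φ).
The central angle between the endpoints is δ = arccos(p₁·p₂) ≈ 1.641 rad (94.0°). The total great-circle distance is δ·R ≈ 1.641 × 6371 ≈ 10453 km, so the target fraction is f = 8500/10453 ≈ 0.813.
Interpolate at f ≈ 0.813 with slerp weights a = sin((1−f)δ)/sin δ ≈ 0.303, b = sin(fδ)/sin δ ≈ 0.975.
p = a·p₁ + b·p₂ ≈ (0.718, 0.171, 0.674); φ = arcsin(p_z) ≈ 42.40°, λ = atan2(p_y, p_x) ≈ 13.38°.

≈ lat 42°, lon 13°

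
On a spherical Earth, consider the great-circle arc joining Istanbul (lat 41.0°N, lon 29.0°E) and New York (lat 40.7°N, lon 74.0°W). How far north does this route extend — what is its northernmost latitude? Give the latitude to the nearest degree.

≈ 54°N

The great circle lies in the plane with unit normal n̂ = (p₁ × p₂)/|p₁ × p₂|.
Here n̂_z ≈ -0.584; the vertex latitude is φ_max = arccos|n̂_z| ≈ 54.2°.
Check via Clairaut: cos φ_max = |cos φ₁| · sin C = cos(41.0°)·sin(50.7°) ≈ 0.584, again giving ≈ 54.2°.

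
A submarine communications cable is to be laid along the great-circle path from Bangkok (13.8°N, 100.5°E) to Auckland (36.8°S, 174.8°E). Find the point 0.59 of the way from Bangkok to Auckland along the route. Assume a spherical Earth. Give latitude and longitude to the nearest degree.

The haversine formula gives a central angle δ ≈ 1.503 rad (86.1°) between the endpoints.
Interpolate at f = 0.59 with slerp weights a = sin((1−f)δ)/sin δ ≈ 0.579, b = sin(fδ)/sin δ ≈ 0.777.
p = a·p₁ + b·p₂ ≈ (-0.722, 0.610, -0.327); φ = arcsin(p_z) ≈ -19.10°, λ = atan2(p_y, p_x) ≈ 139.83°.

≈ (19°S, 140°E)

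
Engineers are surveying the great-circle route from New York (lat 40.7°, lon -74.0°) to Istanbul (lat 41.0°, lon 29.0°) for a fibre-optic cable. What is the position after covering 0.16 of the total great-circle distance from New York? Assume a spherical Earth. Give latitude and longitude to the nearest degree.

≈ lat 47°, lon -61°

Write both endpoints as unit vectors p₁, p₂ with components (cos φ cos λ, cos φ sin λ, sin φ).
The central angle between the endpoints is δ = arccos(p₁·p₂) ≈ 1.267 rad (72.6°).
Interpolate at f = 0.16 with slerp weights a = sin((1−f)δ)/sin δ ≈ 0.916, b = sin(fδ)/sin δ ≈ 0.211.
p = a·p₁ + b·p₂ ≈ (0.331, -0.591, 0.736); φ = arcsin(p_z) ≈ 47.39°, λ = atan2(p_y, p_x) ≈ -60.75°.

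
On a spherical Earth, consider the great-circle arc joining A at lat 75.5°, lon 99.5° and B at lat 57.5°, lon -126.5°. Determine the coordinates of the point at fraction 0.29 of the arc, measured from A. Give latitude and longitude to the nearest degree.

≈ lat 82°, lon 160°

The haversine formula gives a central angle δ ≈ 0.763 rad (43.7°) between the endpoints.
Interpolate at f = 0.29 with slerp weights a = sin((1−f)δ)/sin δ ≈ 0.746, b = sin(fδ)/sin δ ≈ 0.318.
p = a·p₁ + b·p₂ ≈ (-0.132, 0.047, 0.990); φ = arcsin(p_z) ≈ 81.93°, λ = atan2(p_y, p_x) ≈ 160.41°.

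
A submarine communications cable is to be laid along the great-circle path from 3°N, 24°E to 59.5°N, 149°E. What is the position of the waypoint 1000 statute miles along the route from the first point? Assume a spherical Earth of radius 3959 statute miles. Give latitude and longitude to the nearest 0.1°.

Convert each endpoint to a unit vector on the sphere (x = cos φ cos λ, y = cos φ sin λ, z = sin φ).
The central angle between the endpoints is δ = arccos(p₁·p₂) ≈ 1.819 rad (104.2°). The total great-circle distance is δ·R ≈ 1.819 × 3959 ≈ 7201 mi, so the target fraction is f = 1000/7201 ≈ 0.139.
Interpolate at f ≈ 0.139 with slerp weights a = sin((1−f)δ)/sin δ ≈ 1.032, b = sin(fδ)/sin δ ≈ 0.258.
p = a·p₁ + b·p₂ ≈ (0.829, 0.486, 0.276); φ = arcsin(p_z) ≈ 16.03°, λ = atan2(p_y, p_x) ≈ 30.40°.

≈ 16.0°N, 30.4°E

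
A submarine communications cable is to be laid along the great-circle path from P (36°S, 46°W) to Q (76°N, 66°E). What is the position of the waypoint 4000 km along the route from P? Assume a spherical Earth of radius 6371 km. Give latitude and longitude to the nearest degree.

Write both endpoints as unit vectors p₁, p₂ with components (cos φ cos λ, cos φ sin λ, sin φ).
The central angle between the endpoints is δ = arccos(p₁·p₂) ≈ 2.270 rad (130.1°). The total great-circle distance is δ·R ≈ 2.270 × 6371 ≈ 14462 km, so the target fraction is f = 4000/14462 ≈ 0.277.
Interpolate at f ≈ 0.277 with slerp weights a = sin((1−f)δ)/sin δ ≈ 1.303, b = sin(fδ)/sin δ ≈ 0.768.
p = a·p₁ + b·p₂ ≈ (0.808, -0.589, -0.021); φ = arcsin(p_z) ≈ -1.22°, λ = atan2(p_y, p_x) ≈ -36.08°.

≈ (1°S, 36°W)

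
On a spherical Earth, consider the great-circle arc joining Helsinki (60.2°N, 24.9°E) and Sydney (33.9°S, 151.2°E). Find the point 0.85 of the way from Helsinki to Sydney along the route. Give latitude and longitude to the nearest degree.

The haversine formula gives a central angle δ ≈ 2.386 rad (136.7°) between the endpoints.
Interpolate at f = 0.85 with slerp weights a = sin((1−f)δ)/sin δ ≈ 0.511, b = sin(fδ)/sin δ ≈ 1.309.
p = a·p₁ + b·p₂ ≈ (-0.722, 0.630, -0.286); φ = arcsin(p_z) ≈ -16.64°, λ = atan2(p_y, p_x) ≈ 138.86°.

≈ 17°S, 139°E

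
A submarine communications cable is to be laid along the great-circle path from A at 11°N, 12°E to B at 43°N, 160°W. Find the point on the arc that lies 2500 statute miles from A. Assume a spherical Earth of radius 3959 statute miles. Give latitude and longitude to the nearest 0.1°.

Write both endpoints as unit vectors p₁, p₂ with components (cos φ cos λ, cos φ sin λ, sin φ).
The central angle between the endpoints is δ = arccos(p₁·p₂) ≈ 2.191 rad (125.5°). The total great-circle distance is δ·R ≈ 2.191 × 3959 ≈ 8672 mi, so the target fraction is f = 2500/8672 ≈ 0.288.
Interpolate at f ≈ 0.288 with slerp weights a = sin((1−f)δ)/sin δ ≈ 1.228, b = sin(fδ)/sin δ ≈ 0.725.
p = a·p₁ + b·p₂ ≈ (0.681, 0.069, 0.729); φ = arcsin(p_z) ≈ 46.80°, λ = atan2(p_y, p_x) ≈ 5.81°.

≈ 46.8°N, 5.8°E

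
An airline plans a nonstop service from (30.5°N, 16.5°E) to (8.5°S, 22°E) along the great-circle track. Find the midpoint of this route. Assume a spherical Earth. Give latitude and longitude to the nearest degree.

From cos δ = sin φ₁ sin φ₂ + cos φ₁ cos φ₂ cos Δλ, the central angle is δ ≈ 0.687 rad (39.4°).
Interpolate at f = 1/2 with slerp weights a = sin((1−f)δ)/sin δ ≈ 0.531, b = sin(fδ)/sin δ ≈ 0.531.
p = a·p₁ + b·p₂ ≈ (0.926, 0.327, 0.191); φ = arcsin(p_z) ≈ 11.01°, λ = atan2(p_y, p_x) ≈ 19.44°.

≈ (11°N, 19°E)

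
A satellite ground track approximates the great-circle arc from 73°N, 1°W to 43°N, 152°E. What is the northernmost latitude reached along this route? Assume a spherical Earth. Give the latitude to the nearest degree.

The great circle lies in the plane with unit normal n̂ = (p₁ × p₂)/|p₁ × p₂|.
Here n̂_z ≈ +0.109; the vertex latitude is φ_max = arccos|n̂_z| ≈ 83.7°.
Check via Clairaut: cos φ_max = |cos φ₁| · sin C = cos(73.0°)·sin(22.0°) ≈ 0.109, again giving ≈ 83.7°.

≈ 84°N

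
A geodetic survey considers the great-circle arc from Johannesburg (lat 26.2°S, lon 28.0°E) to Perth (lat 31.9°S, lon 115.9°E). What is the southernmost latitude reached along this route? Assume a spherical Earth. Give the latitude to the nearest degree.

≈ 38°S

The great circle lies in the plane with unit normal n̂ = (p₁ × p₂)/|p₁ × p₂|.
Here n̂_z ≈ +0.789; the vertex latitude is φ_max = arccos|n̂_z| ≈ 37.9°.
Check via Clairaut: cos φ_max = |cos φ₁| · sin C = cos(26.2°)·sin(118.5°) ≈ 0.789, again giving ≈ 37.9°.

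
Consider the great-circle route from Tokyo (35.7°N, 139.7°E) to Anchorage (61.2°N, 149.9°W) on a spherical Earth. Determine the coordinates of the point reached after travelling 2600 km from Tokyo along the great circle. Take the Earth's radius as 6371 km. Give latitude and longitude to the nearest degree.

Write both endpoints as unit vectors p₁, p₂ with components (cos φ cos λ, cos φ sin λ, sin φ).
The central angle between the endpoints is δ = arccos(p₁·p₂) ≈ 0.873 rad (50.0°). The total great-circle distance is δ·R ≈ 0.873 × 6371 ≈ 5561 km, so the target fraction is f = 2600/5561 ≈ 0.468.
Interpolate at f ≈ 0.468 with slerp weights a = sin((1−f)δ)/sin δ ≈ 0.585, b = sin(fδ)/sin δ ≈ 0.518.
p = a·p₁ + b·p₂ ≈ (-0.578, 0.182, 0.795); φ = arcsin(p_z) ≈ 52.68°, λ = atan2(p_y, p_x) ≈ 162.52°.

≈ 53°N, 163°E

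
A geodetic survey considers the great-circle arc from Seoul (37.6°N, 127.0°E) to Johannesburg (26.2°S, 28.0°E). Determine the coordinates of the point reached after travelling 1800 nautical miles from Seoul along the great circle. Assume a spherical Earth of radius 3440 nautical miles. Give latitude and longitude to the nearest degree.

Convert each endpoint to a unit vector on the sphere (x = cos φ cos λ, y = cos φ sin λ, z = sin φ).
The central angle between the endpoints is δ = arccos(p₁·p₂) ≈ 1.961 rad (112.4°). The total great-circle distance is δ·R ≈ 1.961 × 3440 ≈ 6747 nmi, so the target fraction is f = 1800/6747 ≈ 0.267.
Interpolate at f ≈ 0.267 with slerp weights a = sin((1−f)δ)/sin δ ≈ 1.072, b = sin(fδ)/sin δ ≈ 0.540.
p = a·p₁ + b·p₂ ≈ (-0.083, 0.906, 0.415); φ = arcsin(p_z) ≈ 24.55°, λ = atan2(p_y, p_x) ≈ 95.23°.

≈ 25°N, 95°E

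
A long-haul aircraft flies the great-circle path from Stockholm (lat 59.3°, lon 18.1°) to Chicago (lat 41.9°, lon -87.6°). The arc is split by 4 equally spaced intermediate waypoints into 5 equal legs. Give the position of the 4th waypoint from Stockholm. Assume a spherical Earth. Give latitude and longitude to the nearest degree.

Convert each endpoint to a unit vector on the sphere (x = cos φ cos λ, y = cos φ sin λ, z = sin φ).
The central angle between the endpoints is δ = arccos(p₁·p₂) ≈ 1.080 rad (61.9°).
Interpolate at f = 4/5 with slerp weights a = sin((1−f)δ)/sin δ ≈ 0.243, b = sin(fδ)/sin δ ≈ 0.862.
p = a·p₁ + b·p₂ ≈ (0.145, -0.603, 0.785); φ = arcsin(p_z) ≈ 51.70°, λ = atan2(p_y, p_x) ≈ -76.49°.

≈ lat 52°, lon -76°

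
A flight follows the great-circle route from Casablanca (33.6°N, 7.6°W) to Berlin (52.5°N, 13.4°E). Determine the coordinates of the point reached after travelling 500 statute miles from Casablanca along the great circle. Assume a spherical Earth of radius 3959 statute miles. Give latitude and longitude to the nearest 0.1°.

The haversine formula gives a central angle δ ≈ 0.422 rad (24.2°) between the endpoints. The total great-circle distance is δ·R ≈ 0.422 × 3959 ≈ 1669 mi, so the target fraction is f = 500/1669 ≈ 0.300.
Interpolate at f ≈ 0.300 with slerp weights a = sin((1−f)δ)/sin δ ≈ 0.711, b = sin(fδ)/sin δ ≈ 0.308.
p = a·p₁ + b·p₂ ≈ (0.769, -0.035, 0.638); φ = arcsin(p_z) ≈ 39.62°, λ = atan2(p_y, p_x) ≈ -2.60°.

≈ (39.6°N, 2.6°W)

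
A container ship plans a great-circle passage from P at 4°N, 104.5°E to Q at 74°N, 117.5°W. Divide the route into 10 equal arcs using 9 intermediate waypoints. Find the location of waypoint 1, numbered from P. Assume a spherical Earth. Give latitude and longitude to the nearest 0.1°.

≈ 13.6°N, 106.4°E

Convert each endpoint to a unit vector on the sphere (x = cos φ cos λ, y = cos φ sin λ, z = sin φ).
The central angle between the endpoints is δ = arccos(p₁·p₂) ≈ 1.709 rad (97.9°).
Interpolate at f = 1/10 with slerp weights a = sin((1−f)δ)/sin δ ≈ 1.009, b = sin(fδ)/sin δ ≈ 0.172.
p = a·p₁ + b·p₂ ≈ (-0.274, 0.933, 0.235); φ = arcsin(p_z) ≈ 13.61°, λ = atan2(p_y, p_x) ≈ 106.37°.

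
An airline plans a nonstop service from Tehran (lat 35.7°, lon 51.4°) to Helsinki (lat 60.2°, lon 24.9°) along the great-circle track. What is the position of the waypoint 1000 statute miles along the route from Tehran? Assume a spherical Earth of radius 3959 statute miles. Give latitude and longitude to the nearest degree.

≈ lat 48°, lon 42°

Convert each endpoint to a unit vector on the sphere (x = cos φ cos λ, y = cos φ sin λ, z = sin φ).
The central angle between the endpoints is δ = arccos(p₁·p₂) ≈ 0.521 rad (29.8°). The total great-circle distance is δ·R ≈ 0.521 × 3959 ≈ 2061 mi, so the target fraction is f = 1000/2061 ≈ 0.485.
Interpolate at f ≈ 0.485 with slerp weights a = sin((1−f)δ)/sin δ ≈ 0.532, b = sin(fδ)/sin δ ≈ 0.503.
p = a·p₁ + b·p₂ ≈ (0.496, 0.443, 0.747); φ = arcsin(p_z) ≈ 48.30°, λ = atan2(p_y, p_x) ≈ 41.76°.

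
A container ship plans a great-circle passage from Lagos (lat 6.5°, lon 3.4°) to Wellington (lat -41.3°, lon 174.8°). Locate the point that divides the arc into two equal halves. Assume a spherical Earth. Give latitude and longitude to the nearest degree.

≈ lat -63°, lon 28°

Convert each endpoint to a unit vector on the sphere (x = cos φ cos λ, y = cos φ sin λ, z = sin φ).
The central angle between the endpoints is δ = arccos(p₁·p₂) ≈ 2.520 rad (144.4°).
Interpolate at f = 1/2 with slerp weights a = sin((1−f)δ)/sin δ ≈ 1.634, b = sin(fδ)/sin δ ≈ 1.634.
p = a·p₁ + b·p₂ ≈ (0.398, 0.208, -0.894); φ = arcsin(p_z) ≈ -63.32°, λ = atan2(p_y, p_x) ≈ 27.53°.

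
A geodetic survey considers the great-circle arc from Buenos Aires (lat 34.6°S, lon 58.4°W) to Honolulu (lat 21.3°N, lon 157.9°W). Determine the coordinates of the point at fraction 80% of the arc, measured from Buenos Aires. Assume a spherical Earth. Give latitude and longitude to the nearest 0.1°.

≈ lat 9.2°N, lon 138.9°W

Write both endpoints as unit vectors p₁, p₂ with components (cos φ cos λ, cos φ sin λ, sin φ).
The central angle between the endpoints is δ = arccos(p₁·p₂) ≈ 1.910 rad (109.4°).
Interpolate at f = 0.80 with slerp weights a = sin((1−f)δ)/sin δ ≈ 0.395, b = sin(fδ)/sin δ ≈ 1.059.
p = a·p₁ + b·p₂ ≈ (-0.744, -0.649, 0.160); φ = arcsin(p_z) ≈ 9.23°, λ = atan2(p_y, p_x) ≈ -138.92°.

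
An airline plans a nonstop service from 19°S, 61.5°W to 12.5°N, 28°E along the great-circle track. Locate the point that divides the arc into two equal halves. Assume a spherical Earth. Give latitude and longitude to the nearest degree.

≈ 5°S, 16°W

Convert each endpoint to a unit vector on the sphere (x = cos φ cos λ, y = cos φ sin λ, z = sin φ).
The central angle between the endpoints is δ = arccos(p₁·p₂) ≈ 1.633 rad (93.6°).
Interpolate at f = 1/2 with slerp weights a = sin((1−f)δ)/sin δ ≈ 0.730, b = sin(fδ)/sin δ ≈ 0.730.
p = a·p₁ + b·p₂ ≈ (0.959, -0.272, -0.080); φ = arcsin(p_z) ≈ -4.57°, λ = atan2(p_y, p_x) ≈ -15.84°.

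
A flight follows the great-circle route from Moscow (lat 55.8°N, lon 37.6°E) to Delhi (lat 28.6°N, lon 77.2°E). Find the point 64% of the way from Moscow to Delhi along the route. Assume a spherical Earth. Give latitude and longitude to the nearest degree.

Convert each endpoint to a unit vector on the sphere (x = cos φ cos λ, y = cos φ sin λ, z = sin φ).
The central angle between the endpoints is δ = arccos(p₁·p₂) ≈ 0.682 rad (39.1°).
Interpolate at f = 0.64 with slerp weights a = sin((1−f)δ)/sin δ ≈ 0.386, b = sin(fδ)/sin δ ≈ 0.671.
p = a·p₁ + b·p₂ ≈ (0.302, 0.706, 0.640); φ = arcsin(p_z) ≈ 39.79°, λ = atan2(p_y, p_x) ≈ 66.84°.

≈ lat 40°N, lon 67°E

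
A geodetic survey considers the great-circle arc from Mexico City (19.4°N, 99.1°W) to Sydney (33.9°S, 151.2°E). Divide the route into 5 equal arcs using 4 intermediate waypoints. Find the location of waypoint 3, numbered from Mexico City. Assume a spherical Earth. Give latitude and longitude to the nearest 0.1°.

Convert each endpoint to a unit vector on the sphere (x = cos φ cos λ, y = cos φ sin λ, z = sin φ).
The central angle between the endpoints is δ = arccos(p₁·p₂) ≈ 2.037 rad (116.7°).
Interpolate at f = 3/5 with slerp weights a = sin((1−f)δ)/sin δ ≈ 0.814, b = sin(fδ)/sin δ ≈ 1.052.
p = a·p₁ + b·p₂ ≈ (-0.887, -0.338, -0.316); φ = arcsin(p_z) ≈ -18.43°, λ = atan2(p_y, p_x) ≈ -159.14°.

≈ 18.4°S, 159.1°W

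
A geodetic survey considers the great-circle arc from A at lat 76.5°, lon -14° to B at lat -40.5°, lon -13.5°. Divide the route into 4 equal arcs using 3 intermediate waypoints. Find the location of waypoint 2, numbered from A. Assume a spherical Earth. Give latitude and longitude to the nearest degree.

From cos δ = sin φ₁ sin φ₂ + cos φ₁ cos φ₂ cos Δλ, the central angle is δ ≈ 2.042 rad (117.0°).
Interpolate at f = 2/4 with slerp weights a = sin((1−f)δ)/sin δ ≈ 0.957, b = sin(fδ)/sin δ ≈ 0.957.
p = a·p₁ + b·p₂ ≈ (0.924, -0.224, 0.309); φ = arcsin(p_z) ≈ 18.00°, λ = atan2(p_y, p_x) ≈ -13.62°.

≈ lat 18°, lon -14°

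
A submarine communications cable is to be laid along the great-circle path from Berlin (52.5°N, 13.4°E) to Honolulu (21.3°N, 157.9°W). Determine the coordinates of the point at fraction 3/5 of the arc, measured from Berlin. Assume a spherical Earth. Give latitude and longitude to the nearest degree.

Convert each endpoint to a unit vector on the sphere (x = cos φ cos λ, y = cos φ sin λ, z = sin φ).
The central angle between the endpoints is δ = arccos(p₁·p₂) ≈ 1.847 rad (105.8°).
Interpolate at f = 3/5 with slerp weights a = sin((1−f)δ)/sin δ ≈ 0.700, b = sin(fδ)/sin δ ≈ 0.930.
p = a·p₁ + b·p₂ ≈ (-0.388, -0.227, 0.893); φ = arcsin(p_z) ≈ 63.26°, λ = atan2(p_y, p_x) ≈ -149.67°.

≈ 63°N, 150°W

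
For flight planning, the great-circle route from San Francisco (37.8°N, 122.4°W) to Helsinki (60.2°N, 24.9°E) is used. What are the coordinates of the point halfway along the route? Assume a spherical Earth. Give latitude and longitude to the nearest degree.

≈ 73°N, 87°W

From cos δ = sin φ₁ sin φ₂ + cos φ₁ cos φ₂ cos Δλ, the central angle is δ ≈ 1.368 rad (78.4°).
Interpolate at f = 1/2 with slerp weights a = sin((1−f)δ)/sin δ ≈ 0.645, b = sin(fδ)/sin δ ≈ 0.645.
p = a·p₁ + b·p₂ ≈ (0.018, -0.295, 0.955); φ = arcsin(p_z) ≈ 72.79°, λ = atan2(p_y, p_x) ≈ -86.58°.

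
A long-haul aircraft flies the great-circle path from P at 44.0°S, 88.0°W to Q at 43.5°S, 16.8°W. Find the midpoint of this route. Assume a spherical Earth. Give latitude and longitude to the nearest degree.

Convert each endpoint to a unit vector on the sphere (x = cos φ cos λ, y = cos φ sin λ, z = sin φ).
The central angle between the endpoints is δ = arccos(p₁·p₂) ≈ 0.868 rad (49.7°).
Interpolate at f = 1/2 with slerp weights a = sin((1−f)δ)/sin δ ≈ 0.551, b = sin(fδ)/sin δ ≈ 0.551.
p = a·p₁ + b·p₂ ≈ (0.397, -0.512, -0.762); φ = arcsin(p_z) ≈ -49.66°, λ = atan2(p_y, p_x) ≈ -52.23°.

≈ 50°S, 52°W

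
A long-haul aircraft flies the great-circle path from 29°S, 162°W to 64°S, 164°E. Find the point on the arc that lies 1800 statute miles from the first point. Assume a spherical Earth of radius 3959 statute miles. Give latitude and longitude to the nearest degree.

Write both endpoints as unit vectors p₁, p₂ with components (cos φ cos λ, cos φ sin λ, sin φ).
The central angle between the endpoints is δ = arccos(p₁·p₂) ≈ 0.717 rad (41.1°). The total great-circle distance is δ·R ≈ 0.717 × 3959 ≈ 2840 mi, so the target fraction is f = 1800/2840 ≈ 0.634.
Interpolate at f ≈ 0.634 with slerp weights a = sin((1−f)δ)/sin δ ≈ 0.395, b = sin(fδ)/sin δ ≈ 0.668.
p = a·p₁ + b·p₂ ≈ (-0.610, -0.026, -0.792); φ = arcsin(p_z) ≈ -52.37°, λ = atan2(p_y, p_x) ≈ -177.56°.

≈ 52°S, 178°W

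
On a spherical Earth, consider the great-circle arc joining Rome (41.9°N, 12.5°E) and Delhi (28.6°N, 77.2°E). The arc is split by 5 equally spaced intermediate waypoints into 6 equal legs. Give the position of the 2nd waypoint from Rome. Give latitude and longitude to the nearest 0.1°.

The haversine formula gives a central angle δ ≈ 0.929 rad (53.2°) between the endpoints.
Interpolate at f = 2/6 with slerp weights a = sin((1−f)δ)/sin δ ≈ 0.725, b = sin(fδ)/sin δ ≈ 0.380.
p = a·p₁ + b·p₂ ≈ (0.601, 0.442, 0.666); φ = arcsin(p_z) ≈ 41.76°, λ = atan2(p_y, p_x) ≈ 36.38°.

≈ 41.8°N, 36.4°E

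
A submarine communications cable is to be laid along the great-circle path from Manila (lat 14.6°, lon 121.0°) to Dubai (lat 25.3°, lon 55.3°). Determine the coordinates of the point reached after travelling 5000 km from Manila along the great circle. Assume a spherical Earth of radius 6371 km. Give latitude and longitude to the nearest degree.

≈ lat 25°, lon 74°

From cos δ = sin φ₁ sin φ₂ + cos φ₁ cos φ₂ cos Δλ, the central angle is δ ≈ 1.084 rad (62.1°). The total great-circle distance is δ·R ≈ 1.084 × 6371 ≈ 6906 km, so the target fraction is f = 5000/6906 ≈ 0.724.
Interpolate at f ≈ 0.724 with slerp weights a = sin((1−f)δ)/sin δ ≈ 0.334, b = sin(fδ)/sin δ ≈ 0.800.
p = a·p₁ + b·p₂ ≈ (0.245, 0.871, 0.426); φ = arcsin(p_z) ≈ 25.20°, λ = atan2(p_y, p_x) ≈ 74.27°.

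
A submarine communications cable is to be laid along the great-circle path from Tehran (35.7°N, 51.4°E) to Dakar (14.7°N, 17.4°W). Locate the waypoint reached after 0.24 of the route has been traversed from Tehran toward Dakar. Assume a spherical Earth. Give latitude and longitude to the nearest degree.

Write both endpoints as unit vectors p₁, p₂ with components (cos φ cos λ, cos φ sin λ, sin φ).
The central angle between the endpoints is δ = arccos(p₁·p₂) ≈ 1.124 rad (64.4°).
Interpolate at f = 0.24 with slerp weights a = sin((1−f)δ)/sin δ ≈ 0.836, b = sin(fδ)/sin δ ≈ 0.296.
p = a·p₁ + b·p₂ ≈ (0.696, 0.445, 0.563); φ = arcsin(p_z) ≈ 34.26°, λ = atan2(p_y, p_x) ≈ 32.59°.

≈ 34°N, 33°E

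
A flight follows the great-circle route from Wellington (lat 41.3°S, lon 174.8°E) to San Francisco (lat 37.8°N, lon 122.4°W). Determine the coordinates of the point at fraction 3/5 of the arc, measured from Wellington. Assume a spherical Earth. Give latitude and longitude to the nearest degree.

≈ lat 6°N, lon 148°W

From cos δ = sin φ₁ sin φ₂ + cos φ₁ cos φ₂ cos Δλ, the central angle is δ ≈ 1.704 rad (97.7°).
Interpolate at f = 3/5 with slerp weights a = sin((1−f)δ)/sin δ ≈ 0.636, b = sin(fδ)/sin δ ≈ 0.861.
p = a·p₁ + b·p₂ ≈ (-0.840, -0.531, 0.108); φ = arcsin(p_z) ≈ 6.21°, λ = atan2(p_y, p_x) ≈ -147.70°.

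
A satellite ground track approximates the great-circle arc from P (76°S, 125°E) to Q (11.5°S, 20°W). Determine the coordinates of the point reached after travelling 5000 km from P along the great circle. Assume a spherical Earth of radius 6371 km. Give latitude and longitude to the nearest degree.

The haversine formula gives a central angle δ ≈ 1.572 rad (90.0°) between the endpoints. The total great-circle distance is δ·R ≈ 1.572 × 6371 ≈ 10012 km, so the target fraction is f = 5000/10012 ≈ 0.499.
Interpolate at f ≈ 0.499 with slerp weights a = sin((1−f)δ)/sin δ ≈ 0.708, b = sin(fδ)/sin δ ≈ 0.707.
p = a·p₁ + b·p₂ ≈ (0.552, -0.097, -0.828); φ = arcsin(p_z) ≈ -55.88°, λ = atan2(p_y, p_x) ≈ -9.91°.

≈ (56°S, 10°W)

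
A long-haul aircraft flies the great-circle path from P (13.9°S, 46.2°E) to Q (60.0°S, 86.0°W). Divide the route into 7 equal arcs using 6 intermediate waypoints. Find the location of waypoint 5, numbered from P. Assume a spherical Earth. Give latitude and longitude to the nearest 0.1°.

Convert each endpoint to a unit vector on the sphere (x = cos φ cos λ, y = cos φ sin λ, z = sin φ).
The central angle between the endpoints is δ = arccos(p₁·p₂) ≈ 1.689 rad (96.8°).
Interpolate at f = 5/7 with slerp weights a = sin((1−f)δ)/sin δ ≈ 0.467, b = sin(fδ)/sin δ ≈ 0.941.
p = a·p₁ + b·p₂ ≈ (0.347, -0.142, -0.927); φ = arcsin(p_z) ≈ -67.99°, λ = atan2(p_y, p_x) ≈ -22.25°.

≈ (68.0°S, 22.3°W)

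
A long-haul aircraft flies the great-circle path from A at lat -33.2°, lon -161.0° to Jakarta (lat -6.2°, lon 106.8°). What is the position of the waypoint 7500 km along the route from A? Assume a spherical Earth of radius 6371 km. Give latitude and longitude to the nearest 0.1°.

From cos δ = sin φ₁ sin φ₂ + cos φ₁ cos φ₂ cos Δλ, the central angle is δ ≈ 1.544 rad (88.4°). The total great-circle distance is δ·R ≈ 1.544 × 6371 ≈ 9834 km, so the target fraction is f = 7500/9834 ≈ 0.763.
Interpolate at f ≈ 0.763 with slerp weights a = sin((1−f)δ)/sin δ ≈ 0.358, b = sin(fδ)/sin δ ≈ 0.924.
p = a·p₁ + b·p₂ ≈ (-0.549, 0.782, -0.296); φ = arcsin(p_z) ≈ -17.22°, λ = atan2(p_y, p_x) ≈ 125.08°.

≈ lat -17.2°, lon 125.1°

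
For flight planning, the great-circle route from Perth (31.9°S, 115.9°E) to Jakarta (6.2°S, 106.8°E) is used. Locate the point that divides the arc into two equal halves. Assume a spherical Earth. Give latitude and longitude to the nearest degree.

≈ 19°S, 111°E

The haversine formula gives a central angle δ ≈ 0.472 rad (27.1°) between the endpoints.
Interpolate at f = 1/2 with slerp weights a = sin((1−f)δ)/sin δ ≈ 0.514, b = sin(fδ)/sin δ ≈ 0.514.
p = a·p₁ + b·p₂ ≈ (-0.338, 0.882, -0.327); φ = arcsin(p_z) ≈ -19.11°, λ = atan2(p_y, p_x) ≈ 110.99°.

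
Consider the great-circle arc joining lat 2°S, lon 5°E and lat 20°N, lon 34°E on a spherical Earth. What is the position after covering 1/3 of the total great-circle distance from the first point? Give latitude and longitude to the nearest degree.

≈ lat 6°N, lon 14°E

From cos δ = sin φ₁ sin φ₂ + cos φ₁ cos φ₂ cos Δλ, the central angle is δ ≈ 0.628 rad (36.0°).
Interpolate at f = 1/3 with slerp weights a = sin((1−f)δ)/sin δ ≈ 0.692, b = sin(fδ)/sin δ ≈ 0.354.
p = a·p₁ + b·p₂ ≈ (0.964, 0.246, 0.097); φ = arcsin(p_z) ≈ 5.56°, λ = atan2(p_y, p_x) ≈ 14.32°.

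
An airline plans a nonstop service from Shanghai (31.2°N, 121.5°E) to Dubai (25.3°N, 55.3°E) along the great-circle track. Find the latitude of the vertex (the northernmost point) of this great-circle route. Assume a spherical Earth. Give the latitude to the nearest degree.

≈ 33°N

The great circle lies in the plane with unit normal n̂ = (p₁ × p₂)/|p₁ × p₂|.
Here n̂_z ≈ -0.837; the vertex latitude is φ_max = arccos|n̂_z| ≈ 33.2°.
Check via Clairaut: cos φ_max = |cos φ₁| · sin C = cos(31.2°)·sin(78.0°) ≈ 0.837, again giving ≈ 33.2°.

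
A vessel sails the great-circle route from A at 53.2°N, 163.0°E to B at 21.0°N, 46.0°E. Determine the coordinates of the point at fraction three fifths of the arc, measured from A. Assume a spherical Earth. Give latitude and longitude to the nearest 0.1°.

≈ 48.4°N, 73.7°E

Convert each endpoint to a unit vector on the sphere (x = cos φ cos λ, y = cos φ sin λ, z = sin φ).
The central angle between the endpoints is δ = arccos(p₁·p₂) ≈ 1.538 rad (88.1°).
Interpolate at f = 3/5 with slerp weights a = sin((1−f)δ)/sin δ ≈ 0.577, b = sin(fδ)/sin δ ≈ 0.798.
p = a·p₁ + b·p₂ ≈ (0.187, 0.637, 0.748); φ = arcsin(p_z) ≈ 48.43°, λ = atan2(p_y, p_x) ≈ 73.67°.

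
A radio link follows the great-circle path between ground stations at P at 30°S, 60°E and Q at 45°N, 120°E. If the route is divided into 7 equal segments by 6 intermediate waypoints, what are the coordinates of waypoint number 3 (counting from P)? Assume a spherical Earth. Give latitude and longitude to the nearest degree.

≈ 3°N, 83°E

Write both endpoints as unit vectors p₁, p₂ with components (cos φ cos λ, cos φ sin λ, sin φ).
The central angle between the endpoints is δ = arccos(p₁·p₂) ≈ 1.618 rad (92.7°).
Interpolate at f = 3/7 with slerp weights a = sin((1−f)δ)/sin δ ≈ 0.799, b = sin(fδ)/sin δ ≈ 0.640.
p = a·p₁ + b·p₂ ≈ (0.120, 0.991, 0.053); φ = arcsin(p_z) ≈ 3.03°, λ = atan2(p_y, p_x) ≈ 83.11°.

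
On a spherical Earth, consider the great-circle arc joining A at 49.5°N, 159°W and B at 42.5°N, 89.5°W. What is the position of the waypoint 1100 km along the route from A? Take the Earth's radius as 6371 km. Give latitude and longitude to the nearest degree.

≈ 52°N, 144°W

Convert each endpoint to a unit vector on the sphere (x = cos φ cos λ, y = cos φ sin λ, z = sin φ).
The central angle between the endpoints is δ = arccos(p₁·p₂) ≈ 0.821 rad (47.0°). The total great-circle distance is δ·R ≈ 0.821 × 6371 ≈ 5231 km, so the target fraction is f = 1100/5231 ≈ 0.210.
Interpolate at f ≈ 0.210 with slerp weights a = sin((1−f)δ)/sin δ ≈ 0.825, b = sin(fδ)/sin δ ≈ 0.235.
p = a·p₁ + b·p₂ ≈ (-0.499, -0.365, 0.786); φ = arcsin(p_z) ≈ 51.82°, λ = atan2(p_y, p_x) ≈ -143.80°.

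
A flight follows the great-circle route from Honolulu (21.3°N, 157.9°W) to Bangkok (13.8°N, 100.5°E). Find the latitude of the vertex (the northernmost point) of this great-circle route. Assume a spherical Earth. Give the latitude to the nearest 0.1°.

≈ 27.1°N

The great circle lies in the plane with unit normal n̂ = (p₁ × p₂)/|p₁ × p₂|.
Here n̂_z ≈ -0.890; the vertex latitude is φ_max = arccos|n̂_z| ≈ 27.1°.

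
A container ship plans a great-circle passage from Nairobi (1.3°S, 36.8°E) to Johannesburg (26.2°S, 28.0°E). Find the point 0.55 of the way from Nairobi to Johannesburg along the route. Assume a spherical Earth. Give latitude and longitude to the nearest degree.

The haversine formula gives a central angle δ ≈ 0.459 rad (26.3°) between the endpoints.
Interpolate at f = 0.55 with slerp weights a = sin((1−f)δ)/sin δ ≈ 0.463, b = sin(fδ)/sin δ ≈ 0.564.
p = a·p₁ + b·p₂ ≈ (0.817, 0.515, -0.259); φ = arcsin(p_z) ≈ -15.03°, λ = atan2(p_y, p_x) ≈ 32.20°.

≈ 15°S, 32°E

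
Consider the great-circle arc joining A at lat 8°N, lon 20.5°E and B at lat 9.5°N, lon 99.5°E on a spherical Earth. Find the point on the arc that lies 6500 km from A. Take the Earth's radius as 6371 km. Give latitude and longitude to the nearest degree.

≈ lat 11°N, lon 80°E

Write both endpoints as unit vectors p₁, p₂ with components (cos φ cos λ, cos φ sin λ, sin φ).
The central angle between the endpoints is δ = arccos(p₁·p₂) ≈ 1.360 rad (77.9°). The total great-circle distance is δ·R ≈ 1.360 × 6371 ≈ 8664 km, so the target fraction is f = 6500/8664 ≈ 0.750.
Interpolate at f ≈ 0.750 with slerp weights a = sin((1−f)δ)/sin δ ≈ 0.341, b = sin(fδ)/sin δ ≈ 0.872.
p = a·p₁ + b·p₂ ≈ (0.174, 0.966, 0.191); φ = arcsin(p_z) ≈ 11.03°, λ = atan2(p_y, p_x) ≈ 79.78°.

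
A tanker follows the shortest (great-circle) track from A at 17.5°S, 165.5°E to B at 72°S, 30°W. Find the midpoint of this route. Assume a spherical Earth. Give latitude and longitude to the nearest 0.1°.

The haversine formula gives a central angle δ ≈ 1.569 rad (89.9°) between the endpoints.
Interpolate at f = 1/2 with slerp weights a = sin((1−f)δ)/sin δ ≈ 0.706, b = sin(fδ)/sin δ ≈ 0.706.
p = a·p₁ + b·p₂ ≈ (-0.463, 0.060, -0.884); φ = arcsin(p_z) ≈ -62.16°, λ = atan2(p_y, p_x) ≈ 172.68°.

≈ 62.2°S, 172.7°E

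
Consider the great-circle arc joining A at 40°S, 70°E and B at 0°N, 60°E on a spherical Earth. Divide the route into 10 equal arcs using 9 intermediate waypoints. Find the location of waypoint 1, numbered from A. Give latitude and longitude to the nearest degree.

≈ 36°S, 69°E

From cos δ = sin φ₁ sin φ₂ + cos φ₁ cos φ₂ cos Δλ, the central angle is δ ≈ 0.716 rad (41.0°).
Interpolate at f = 1/10 with slerp weights a = sin((1−f)δ)/sin δ ≈ 0.915, b = sin(fδ)/sin δ ≈ 0.109.
p = a·p₁ + b·p₂ ≈ (0.294, 0.753, -0.588); φ = arcsin(p_z) ≈ -36.04°, λ = atan2(p_y, p_x) ≈ 68.66°.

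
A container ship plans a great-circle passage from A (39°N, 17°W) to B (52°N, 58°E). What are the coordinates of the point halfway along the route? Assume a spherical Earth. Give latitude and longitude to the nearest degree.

≈ (52°N, 15°E)

Write both endpoints as unit vectors p₁, p₂ with components (cos φ cos λ, cos φ sin λ, sin φ).
The central angle between the endpoints is δ = arccos(p₁·p₂) ≈ 0.902 rad (51.7°).
Interpolate at f = 1/2 with slerp weights a = sin((1−f)δ)/sin δ ≈ 0.556, b = sin(fδ)/sin δ ≈ 0.556.
p = a·p₁ + b·p₂ ≈ (0.594, 0.164, 0.787); φ = arcsin(p_z) ≈ 51.95°, λ = atan2(p_y, p_x) ≈ 15.42°.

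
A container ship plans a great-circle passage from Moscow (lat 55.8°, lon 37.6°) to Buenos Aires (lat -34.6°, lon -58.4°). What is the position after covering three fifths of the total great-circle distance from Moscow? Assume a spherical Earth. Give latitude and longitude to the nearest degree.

The haversine formula gives a central angle δ ≈ 2.115 rad (121.2°) between the endpoints.
Interpolate at f = 3/5 with slerp weights a = sin((1−f)δ)/sin δ ≈ 0.875, b = sin(fδ)/sin δ ≈ 1.116.
p = a·p₁ + b·p₂ ≈ (0.871, -0.482, 0.090); φ = arcsin(p_z) ≈ 5.17°, λ = atan2(p_y, p_x) ≈ -28.97°.

≈ lat 5°, lon -29°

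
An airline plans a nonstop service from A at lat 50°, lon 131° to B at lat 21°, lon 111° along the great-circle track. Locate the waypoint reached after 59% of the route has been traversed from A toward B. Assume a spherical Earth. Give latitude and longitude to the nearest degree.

≈ lat 33°, lon 117°

The haversine formula gives a central angle δ ≈ 0.576 rad (33.0°) between the endpoints.
Interpolate at f = 0.59 with slerp weights a = sin((1−f)δ)/sin δ ≈ 0.430, b = sin(fδ)/sin δ ≈ 0.612.
p = a·p₁ + b·p₂ ≈ (-0.386, 0.742, 0.548); φ = arcsin(p_z) ≈ 33.26°, λ = atan2(p_y, p_x) ≈ 117.49°.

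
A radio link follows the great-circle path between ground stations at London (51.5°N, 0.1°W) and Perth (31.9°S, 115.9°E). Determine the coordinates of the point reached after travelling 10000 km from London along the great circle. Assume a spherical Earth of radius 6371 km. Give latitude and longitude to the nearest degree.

≈ 2°S, 88°E

Convert each endpoint to a unit vector on the sphere (x = cos φ cos λ, y = cos φ sin λ, z = sin φ).
The central angle between the endpoints is δ = arccos(p₁·p₂) ≈ 2.272 rad (130.2°). The total great-circle distance is δ·R ≈ 2.272 × 6371 ≈ 14476 km, so the target fraction is f = 10000/14476 ≈ 0.691.
Interpolate at f ≈ 0.691 with slerp weights a = sin((1−f)δ)/sin δ ≈ 0.846, b = sin(fδ)/sin δ ≈ 1.309.
p = a·p₁ + b·p₂ ≈ (0.041, 0.999, -0.030); φ = arcsin(p_z) ≈ -1.71°, λ = atan2(p_y, p_x) ≈ 87.64°.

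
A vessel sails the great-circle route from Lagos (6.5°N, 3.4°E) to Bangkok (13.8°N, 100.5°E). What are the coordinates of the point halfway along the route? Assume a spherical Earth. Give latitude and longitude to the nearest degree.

≈ (15°N, 51°E)

Convert each endpoint to a unit vector on the sphere (x = cos φ cos λ, y = cos φ sin λ, z = sin φ).
The central angle between the endpoints is δ = arccos(p₁·p₂) ≈ 1.663 rad (95.3°).
Interpolate at f = 1/2 with slerp weights a = sin((1−f)δ)/sin δ ≈ 0.742, b = sin(fδ)/sin δ ≈ 0.742.
p = a·p₁ + b·p₂ ≈ (0.605, 0.752, 0.261); φ = arcsin(p_z) ≈ 15.13°, λ = atan2(p_y, p_x) ≈ 51.21°.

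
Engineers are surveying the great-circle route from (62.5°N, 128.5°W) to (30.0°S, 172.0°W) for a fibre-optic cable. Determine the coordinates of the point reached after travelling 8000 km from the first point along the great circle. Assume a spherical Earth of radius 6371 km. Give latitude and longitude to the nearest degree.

Write both endpoints as unit vectors p₁, p₂ with components (cos φ cos λ, cos φ sin λ, sin φ).
The central angle between the endpoints is δ = arccos(p₁·p₂) ≈ 1.725 rad (98.8°). The total great-circle distance is δ·R ≈ 1.725 × 6371 ≈ 10989 km, so the target fraction is f = 8000/10989 ≈ 0.728.
Interpolate at f ≈ 0.728 with slerp weights a = sin((1−f)δ)/sin δ ≈ 0.458, b = sin(fδ)/sin δ ≈ 0.962.
p = a·p₁ + b·p₂ ≈ (-0.957, -0.281, -0.075); φ = arcsin(p_z) ≈ -4.31°, λ = atan2(p_y, p_x) ≈ -163.61°.

≈ (4°S, 164°W)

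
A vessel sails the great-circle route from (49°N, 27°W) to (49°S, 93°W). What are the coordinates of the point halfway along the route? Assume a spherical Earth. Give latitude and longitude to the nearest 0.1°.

The haversine formula gives a central angle δ ≈ 1.976 rad (113.2°) between the endpoints.
Interpolate at f = 1/2 with slerp weights a = sin((1−f)δ)/sin δ ≈ 0.909, b = sin(fδ)/sin δ ≈ 0.909.
p = a·p₁ + b·p₂ ≈ (0.500, -0.866, 0.000); φ = arcsin(p_z) ≈ 0.00°, λ = atan2(p_y, p_x) ≈ -60.00°.

≈ (0.0°N, 60.0°W)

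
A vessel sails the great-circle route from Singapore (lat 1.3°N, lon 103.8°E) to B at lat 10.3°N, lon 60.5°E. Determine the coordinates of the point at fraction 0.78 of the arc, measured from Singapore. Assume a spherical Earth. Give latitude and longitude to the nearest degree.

≈ lat 9°N, lon 70°E

Convert each endpoint to a unit vector on the sphere (x = cos φ cos λ, y = cos φ sin λ, z = sin φ).
The central angle between the endpoints is δ = arccos(p₁·p₂) ≈ 0.767 rad (44.0°).
Interpolate at f = 0.78 with slerp weights a = sin((1−f)δ)/sin δ ≈ 0.242, b = sin(fδ)/sin δ ≈ 0.812.
p = a·p₁ + b·p₂ ≈ (0.335, 0.930, 0.151); φ = arcsin(p_z) ≈ 8.66°, λ = atan2(p_y, p_x) ≈ 70.16°.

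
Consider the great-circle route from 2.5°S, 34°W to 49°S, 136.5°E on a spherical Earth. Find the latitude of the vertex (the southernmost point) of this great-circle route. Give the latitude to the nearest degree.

The great circle lies in the plane with unit normal n̂ = (p₁ × p₂)/|p₁ × p₂|.
Here n̂_z ≈ +0.137; the vertex latitude is φ_max = arccos|n̂_z| ≈ 82.1°.

≈ 82°S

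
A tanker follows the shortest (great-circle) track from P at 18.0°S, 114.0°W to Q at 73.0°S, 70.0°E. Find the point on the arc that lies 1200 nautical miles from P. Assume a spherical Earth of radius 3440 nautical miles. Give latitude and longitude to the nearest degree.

Convert each endpoint to a unit vector on the sphere (x = cos φ cos λ, y = cos φ sin λ, z = sin φ).
The central angle between the endpoints is δ = arccos(p₁·p₂) ≈ 1.553 rad (89.0°). The total great-circle distance is δ·R ≈ 1.553 × 3440 ≈ 5341 nmi, so the target fraction is f = 1200/5341 ≈ 0.225.
Interpolate at f ≈ 0.225 with slerp weights a = sin((1−f)δ)/sin δ ≈ 0.934, b = sin(fδ)/sin δ ≈ 0.342.
p = a·p₁ + b·p₂ ≈ (-0.327, -0.717, -0.615); φ = arcsin(p_z) ≈ -37.98°, λ = atan2(p_y, p_x) ≈ -114.51°.

≈ 38°S, 115°W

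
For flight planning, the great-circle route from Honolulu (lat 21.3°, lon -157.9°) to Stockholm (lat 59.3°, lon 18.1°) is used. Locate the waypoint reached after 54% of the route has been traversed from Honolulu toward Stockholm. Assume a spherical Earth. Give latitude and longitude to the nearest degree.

≈ lat 75°, lon -152°

The haversine formula gives a central angle δ ≈ 1.734 rad (99.3°) between the endpoints.
Interpolate at f = 0.54 with slerp weights a = sin((1−f)δ)/sin δ ≈ 0.725, b = sin(fδ)/sin δ ≈ 0.816.
p = a·p₁ + b·p₂ ≈ (-0.230, -0.125, 0.965); φ = arcsin(p_z) ≈ 74.83°, λ = atan2(p_y, p_x) ≈ -151.52°.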